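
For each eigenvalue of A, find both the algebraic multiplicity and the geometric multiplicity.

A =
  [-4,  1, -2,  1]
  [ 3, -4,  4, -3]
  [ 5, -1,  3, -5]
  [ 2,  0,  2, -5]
λ = -3: alg = 3, geom = 2; λ = -1: alg = 1, geom = 1

Step 1 — factor the characteristic polynomial to read off the algebraic multiplicities:
  χ_A(x) = (x + 1)*(x + 3)^3

Step 2 — compute geometric multiplicities via the rank-nullity identity g(λ) = n − rank(A − λI):
  rank(A − (-3)·I) = 2, so dim ker(A − (-3)·I) = n − 2 = 2
  rank(A − (-1)·I) = 3, so dim ker(A − (-1)·I) = n − 3 = 1

Summary:
  λ = -3: algebraic multiplicity = 3, geometric multiplicity = 2
  λ = -1: algebraic multiplicity = 1, geometric multiplicity = 1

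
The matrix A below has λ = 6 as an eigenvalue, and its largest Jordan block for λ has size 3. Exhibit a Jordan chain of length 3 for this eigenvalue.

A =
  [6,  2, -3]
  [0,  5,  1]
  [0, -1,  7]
A Jordan chain for λ = 6 of length 3:
v_1 = (1, 0, 0)ᵀ
v_2 = (2, -1, -1)ᵀ
v_3 = (0, 1, 0)ᵀ

Let N = A − (6)·I. We want v_3 with N^3 v_3 = 0 but N^2 v_3 ≠ 0; then v_{j-1} := N · v_j for j = 3, …, 2.

Pick v_3 = (0, 1, 0)ᵀ.
Then v_2 = N · v_3 = (2, -1, -1)ᵀ.
Then v_1 = N · v_2 = (1, 0, 0)ᵀ.

Sanity check: (A − (6)·I) v_1 = (0, 0, 0)ᵀ = 0. ✓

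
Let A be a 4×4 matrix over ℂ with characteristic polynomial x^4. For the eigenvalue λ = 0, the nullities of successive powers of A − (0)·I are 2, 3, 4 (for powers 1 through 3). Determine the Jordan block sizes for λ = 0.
Block sizes for λ = 0: [3, 1]

From the dimensions of kernels of powers, the number of Jordan blocks of size at least j is d_j − d_{j−1} where d_j = dim ker(N^j) (with d_0 = 0). Computing the differences gives [2, 1, 1].
The number of blocks of size exactly k is (#blocks of size ≥ k) − (#blocks of size ≥ k + 1), so the partition is: 1 block(s) of size 1, 1 block(s) of size 3.
In nonincreasing order the block sizes are [3, 1].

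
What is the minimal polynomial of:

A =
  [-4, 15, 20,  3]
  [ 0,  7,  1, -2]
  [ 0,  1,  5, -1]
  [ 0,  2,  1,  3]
x^4 - 11*x^3 + 15*x^2 + 175*x - 500

The characteristic polynomial is χ_A(x) = (x - 5)^3*(x + 4), so the eigenvalues are known. The minimal polynomial is
  m_A(x) = Π_λ (x − λ)^{k_λ}
where k_λ is the size of the *largest* Jordan block for λ (equivalently, the smallest k with (A − λI)^k v = 0 for every generalised eigenvector v of λ).

  λ = -4: largest Jordan block has size 1, contributing (x + 4)
  λ = 5: largest Jordan block has size 3, contributing (x − 5)^3

So m_A(x) = (x - 5)^3*(x + 4) = x^4 - 11*x^3 + 15*x^2 + 175*x - 500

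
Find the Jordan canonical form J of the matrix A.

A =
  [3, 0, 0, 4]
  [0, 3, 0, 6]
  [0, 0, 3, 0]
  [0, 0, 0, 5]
J_1(3) ⊕ J_1(3) ⊕ J_1(3) ⊕ J_1(5)

The characteristic polynomial is
  det(x·I − A) = x^4 - 14*x^3 + 72*x^2 - 162*x + 135 = (x - 5)*(x - 3)^3

Eigenvalues and multiplicities (the geometric multiplicity of λ is n − rank(A − λI), which equals the number of Jordan blocks for λ):
  λ = 3: algebraic multiplicity = 3, geometric multiplicity = 3
  λ = 5: algebraic multiplicity = 1, geometric multiplicity = 1

Determining the block sizes for each eigenvalue:
  λ = 3: gm = am = 3, so every block has size 1 → block sizes [1, 1, 1]
  λ = 5: one block (gm = 1), so the single block has size am = 1 → block sizes [1]

Assembling the blocks gives a Jordan form
J =
  [3, 0, 0, 0]
  [0, 3, 0, 0]
  [0, 0, 3, 0]
  [0, 0, 0, 5]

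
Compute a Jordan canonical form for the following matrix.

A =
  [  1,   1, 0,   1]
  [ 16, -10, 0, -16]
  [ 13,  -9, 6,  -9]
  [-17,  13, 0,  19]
J_2(2) ⊕ J_1(6) ⊕ J_1(6)

The characteristic polynomial is
  det(x·I − A) = x^4 - 16*x^3 + 88*x^2 - 192*x + 144 = (x - 6)^2*(x - 2)^2

Eigenvalues and multiplicities (the geometric multiplicity of λ is n − rank(A − λI), which equals the number of Jordan blocks for λ):
  λ = 2: algebraic multiplicity = 2, geometric multiplicity = 1
  λ = 6: algebraic multiplicity = 2, geometric multiplicity = 2

Determining the block sizes for each eigenvalue:
  λ = 2: one block (gm = 1), so the single block has size am = 2 → block sizes [2]
  λ = 6: gm = am = 2, so every block has size 1 → block sizes [1, 1]

Assembling the blocks gives a Jordan form
J =
  [2, 1, 0, 0]
  [0, 2, 0, 0]
  [0, 0, 6, 0]
  [0, 0, 0, 6]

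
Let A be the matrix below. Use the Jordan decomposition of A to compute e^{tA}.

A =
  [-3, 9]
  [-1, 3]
e^{tA} =
  [1 - 3*t, 9*t]
  [-t, 3*t + 1]

Strategy: write A = P · J · P⁻¹ where J is a Jordan canonical form, so e^{tA} = P · e^{tJ} · P⁻¹, and e^{tJ} can be computed block-by-block.

A has Jordan form
J =
  [0, 1]
  [0, 0]
(up to reordering of blocks).

Per-block formulas:
  For a 2×2 Jordan block J_2(0): exp(t · J_2(0)) = e^(0t)·(I + t·N), where N is the 2×2 nilpotent shift.

After assembling e^{tJ} and conjugating by P, we get:

e^{tA} =
  [1 - 3*t, 9*t]
  [-t, 3*t + 1]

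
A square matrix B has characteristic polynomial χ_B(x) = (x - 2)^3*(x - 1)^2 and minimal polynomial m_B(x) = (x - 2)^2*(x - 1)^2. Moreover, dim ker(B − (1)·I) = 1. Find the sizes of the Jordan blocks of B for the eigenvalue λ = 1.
Block sizes for λ = 1: [2]

Step 1 — from the characteristic polynomial, algebraic multiplicity of λ = 1 is 2. From dim ker(B − (1)·I) = 1, there are exactly 1 Jordan blocks for λ = 1.
Step 2 — from the minimal polynomial, the factor (x − 1)^2 tells us the largest block for λ = 1 has size 2.
Step 3 — with total size 2, 1 blocks, and largest block 2, the block sizes (in nonincreasing order) are [2].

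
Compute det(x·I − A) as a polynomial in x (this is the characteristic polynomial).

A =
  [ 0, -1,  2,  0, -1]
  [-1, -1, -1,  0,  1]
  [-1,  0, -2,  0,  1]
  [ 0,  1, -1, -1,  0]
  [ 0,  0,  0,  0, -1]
x^5 + 5*x^4 + 10*x^3 + 10*x^2 + 5*x + 1

Expanding det(x·I − A) (e.g. by cofactor expansion or by noting that A is similar to its Jordan form J, which has the same characteristic polynomial as A) gives
  χ_A(x) = x^5 + 5*x^4 + 10*x^3 + 10*x^2 + 5*x + 1
which factors as (x + 1)^5. The eigenvalues (with algebraic multiplicities) are λ = -1 with multiplicity 5.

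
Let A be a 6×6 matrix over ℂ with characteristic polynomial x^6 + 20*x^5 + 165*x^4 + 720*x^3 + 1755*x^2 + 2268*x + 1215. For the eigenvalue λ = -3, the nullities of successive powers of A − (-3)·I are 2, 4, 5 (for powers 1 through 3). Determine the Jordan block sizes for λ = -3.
Block sizes for λ = -3: [3, 2]

From the dimensions of kernels of powers, the number of Jordan blocks of size at least j is d_j − d_{j−1} where d_j = dim ker(N^j) (with d_0 = 0). Computing the differences gives [2, 2, 1].
The number of blocks of size exactly k is (#blocks of size ≥ k) − (#blocks of size ≥ k + 1), so the partition is: 1 block(s) of size 2, 1 block(s) of size 3.
In nonincreasing order the block sizes are [3, 2].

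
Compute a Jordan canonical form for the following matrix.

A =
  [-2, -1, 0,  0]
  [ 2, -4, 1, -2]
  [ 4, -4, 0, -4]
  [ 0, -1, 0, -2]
J_3(-2) ⊕ J_1(-2)

The characteristic polynomial is
  det(x·I − A) = x^4 + 8*x^3 + 24*x^2 + 32*x + 16 = (x + 2)^4

Eigenvalues and multiplicities (the geometric multiplicity of λ is n − rank(A − λI), which equals the number of Jordan blocks for λ):
  λ = -2: algebraic multiplicity = 4, geometric multiplicity = 2

Determining the block sizes for each eigenvalue:
  λ = -2: with am = 4 and gm = 2, the partition is not yet determined (e.g. several partitions of 4 into 2 parts exist). Let N = A − (-2)·I. Computing rank(N^1) = 2, rank(N^2) = 1, rank(N^3) = 0; the number of blocks of size ≥ j is rank(N^{j−1}) − rank(N^j), giving [2, 1, 1]. So we have 1 block(s) of size 3, 1 block(s) of size 1 → block sizes [3, 1]

Assembling the blocks gives a Jordan form
J =
  [-2,  1,  0,  0]
  [ 0, -2,  1,  0]
  [ 0,  0, -2,  0]
  [ 0,  0,  0, -2]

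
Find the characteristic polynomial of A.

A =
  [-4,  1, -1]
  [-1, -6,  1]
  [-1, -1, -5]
x^3 + 15*x^2 + 75*x + 125

Expanding det(x·I − A) (e.g. by cofactor expansion or by noting that A is similar to its Jordan form J, which has the same characteristic polynomial as A) gives
  χ_A(x) = x^3 + 15*x^2 + 75*x + 125
which factors as (x + 5)^3. The eigenvalues (with algebraic multiplicities) are λ = -5 with multiplicity 3.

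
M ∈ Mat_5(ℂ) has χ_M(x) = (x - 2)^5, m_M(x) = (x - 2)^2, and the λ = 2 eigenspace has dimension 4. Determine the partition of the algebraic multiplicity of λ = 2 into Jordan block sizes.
Block sizes for λ = 2: [2, 1, 1, 1]

Step 1 — from the characteristic polynomial, algebraic multiplicity of λ = 2 is 5. From dim ker(M − (2)·I) = 4, there are exactly 4 Jordan blocks for λ = 2.
Step 2 — from the minimal polynomial, the factor (x − 2)^2 tells us the largest block for λ = 2 has size 2.
Step 3 — with total size 5, 4 blocks, and largest block 2, the block sizes (in nonincreasing order) are [2, 1, 1, 1].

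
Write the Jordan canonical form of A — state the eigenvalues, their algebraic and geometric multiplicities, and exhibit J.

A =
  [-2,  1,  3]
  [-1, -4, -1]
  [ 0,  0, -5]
J_1(-5) ⊕ J_2(-3)

The characteristic polynomial is
  det(x·I − A) = x^3 + 11*x^2 + 39*x + 45 = (x + 3)^2*(x + 5)

Eigenvalues and multiplicities (the geometric multiplicity of λ is n − rank(A − λI), which equals the number of Jordan blocks for λ):
  λ = -5: algebraic multiplicity = 1, geometric multiplicity = 1
  λ = -3: algebraic multiplicity = 2, geometric multiplicity = 1

Determining the block sizes for each eigenvalue:
  λ = -5: one block (gm = 1), so the single block has size am = 1 → block sizes [1]
  λ = -3: one block (gm = 1), so the single block has size am = 2 → block sizes [2]

Assembling the blocks gives a Jordan form
J =
  [-5,  0,  0]
  [ 0, -3,  1]
  [ 0,  0, -3]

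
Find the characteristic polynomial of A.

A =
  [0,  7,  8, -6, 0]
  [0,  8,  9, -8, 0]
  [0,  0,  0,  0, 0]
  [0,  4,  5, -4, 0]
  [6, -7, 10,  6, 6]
x^5 - 10*x^4 + 24*x^3

Expanding det(x·I − A) (e.g. by cofactor expansion or by noting that A is similar to its Jordan form J, which has the same characteristic polynomial as A) gives
  χ_A(x) = x^5 - 10*x^4 + 24*x^3
which factors as x^3*(x - 6)*(x - 4). The eigenvalues (with algebraic multiplicities) are λ = 0 with multiplicity 3, λ = 4 with multiplicity 1, λ = 6 with multiplicity 1.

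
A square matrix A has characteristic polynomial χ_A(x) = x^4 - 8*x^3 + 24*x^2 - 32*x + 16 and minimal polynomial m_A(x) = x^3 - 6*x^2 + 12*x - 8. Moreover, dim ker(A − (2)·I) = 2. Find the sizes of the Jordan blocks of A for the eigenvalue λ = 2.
Block sizes for λ = 2: [3, 1]

Step 1 — from the characteristic polynomial, algebraic multiplicity of λ = 2 is 4. From dim ker(A − (2)·I) = 2, there are exactly 2 Jordan blocks for λ = 2.
Step 2 — from the minimal polynomial, the factor (x − 2)^3 tells us the largest block for λ = 2 has size 3.
Step 3 — with total size 4, 2 blocks, and largest block 3, the block sizes (in nonincreasing order) are [3, 1].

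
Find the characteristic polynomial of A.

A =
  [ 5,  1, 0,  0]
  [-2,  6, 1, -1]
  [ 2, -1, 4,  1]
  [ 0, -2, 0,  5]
x^4 - 20*x^3 + 150*x^2 - 500*x + 625

Expanding det(x·I − A) (e.g. by cofactor expansion or by noting that A is similar to its Jordan form J, which has the same characteristic polynomial as A) gives
  χ_A(x) = x^4 - 20*x^3 + 150*x^2 - 500*x + 625
which factors as (x - 5)^4. The eigenvalues (with algebraic multiplicities) are λ = 5 with multiplicity 4.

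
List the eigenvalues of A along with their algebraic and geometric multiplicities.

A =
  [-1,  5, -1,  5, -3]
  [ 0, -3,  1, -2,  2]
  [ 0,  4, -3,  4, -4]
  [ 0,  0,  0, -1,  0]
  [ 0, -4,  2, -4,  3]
λ = -1: alg = 5, geom = 3

Step 1 — factor the characteristic polynomial to read off the algebraic multiplicities:
  χ_A(x) = (x + 1)^5

Step 2 — compute geometric multiplicities via the rank-nullity identity g(λ) = n − rank(A − λI):
  rank(A − (-1)·I) = 2, so dim ker(A − (-1)·I) = n − 2 = 3

Summary:
  λ = -1: algebraic multiplicity = 5, geometric multiplicity = 3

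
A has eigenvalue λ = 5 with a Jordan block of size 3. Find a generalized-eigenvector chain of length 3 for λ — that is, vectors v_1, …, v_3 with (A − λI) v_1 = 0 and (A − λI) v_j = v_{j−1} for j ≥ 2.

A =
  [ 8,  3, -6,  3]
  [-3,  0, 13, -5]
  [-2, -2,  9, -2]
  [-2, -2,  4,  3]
A Jordan chain for λ = 5 of length 3:
v_1 = (6, -10, -4, -4)ᵀ
v_2 = (3, -3, -2, -2)ᵀ
v_3 = (1, 0, 0, 0)ᵀ

Let N = A − (5)·I. We want v_3 with N^3 v_3 = 0 but N^2 v_3 ≠ 0; then v_{j-1} := N · v_j for j = 3, …, 2.

Pick v_3 = (1, 0, 0, 0)ᵀ.
Then v_2 = N · v_3 = (3, -3, -2, -2)ᵀ.
Then v_1 = N · v_2 = (6, -10, -4, -4)ᵀ.

Sanity check: (A − (5)·I) v_1 = (0, 0, 0, 0)ᵀ = 0. ✓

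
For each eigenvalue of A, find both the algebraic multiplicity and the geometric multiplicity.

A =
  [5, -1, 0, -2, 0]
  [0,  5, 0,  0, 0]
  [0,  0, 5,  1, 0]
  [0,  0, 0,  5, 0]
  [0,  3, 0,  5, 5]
λ = 5: alg = 5, geom = 3

Step 1 — factor the characteristic polynomial to read off the algebraic multiplicities:
  χ_A(x) = (x - 5)^5

Step 2 — compute geometric multiplicities via the rank-nullity identity g(λ) = n − rank(A − λI):
  rank(A − (5)·I) = 2, so dim ker(A − (5)·I) = n − 2 = 3

Summary:
  λ = 5: algebraic multiplicity = 5, geometric multiplicity = 3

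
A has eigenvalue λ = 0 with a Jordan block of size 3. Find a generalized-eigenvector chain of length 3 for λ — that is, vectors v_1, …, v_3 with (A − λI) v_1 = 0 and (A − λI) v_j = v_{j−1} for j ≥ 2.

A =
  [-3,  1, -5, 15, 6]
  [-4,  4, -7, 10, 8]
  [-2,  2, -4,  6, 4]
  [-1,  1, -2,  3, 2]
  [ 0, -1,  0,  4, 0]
A Jordan chain for λ = 0 of length 3:
v_1 = (-2, 0, 0, 0, -1)ᵀ
v_2 = (-5, -7, -4, -2, 0)ᵀ
v_3 = (0, 0, 1, 0, 0)ᵀ

Let N = A − (0)·I. We want v_3 with N^3 v_3 = 0 but N^2 v_3 ≠ 0; then v_{j-1} := N · v_j for j = 3, …, 2.

Pick v_3 = (0, 0, 1, 0, 0)ᵀ.
Then v_2 = N · v_3 = (-5, -7, -4, -2, 0)ᵀ.
Then v_1 = N · v_2 = (-2, 0, 0, 0, -1)ᵀ.

Sanity check: (A − (0)·I) v_1 = (0, 0, 0, 0, 0)ᵀ = 0. ✓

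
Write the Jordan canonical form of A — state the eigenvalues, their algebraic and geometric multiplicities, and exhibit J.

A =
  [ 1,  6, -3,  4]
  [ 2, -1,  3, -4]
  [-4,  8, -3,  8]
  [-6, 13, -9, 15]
J_3(3) ⊕ J_1(3)

The characteristic polynomial is
  det(x·I − A) = x^4 - 12*x^3 + 54*x^2 - 108*x + 81 = (x - 3)^4

Eigenvalues and multiplicities (the geometric multiplicity of λ is n − rank(A − λI), which equals the number of Jordan blocks for λ):
  λ = 3: algebraic multiplicity = 4, geometric multiplicity = 2

Determining the block sizes for each eigenvalue:
  λ = 3: with am = 4 and gm = 2, the partition is not yet determined (e.g. several partitions of 4 into 2 parts exist). Let N = A − (3)·I. Computing rank(N^1) = 2, rank(N^2) = 1, rank(N^3) = 0; the number of blocks of size ≥ j is rank(N^{j−1}) − rank(N^j), giving [2, 1, 1]. So we have 1 block(s) of size 3, 1 block(s) of size 1 → block sizes [3, 1]

Assembling the blocks gives a Jordan form
J =
  [3, 1, 0, 0]
  [0, 3, 1, 0]
  [0, 0, 3, 0]
  [0, 0, 0, 3]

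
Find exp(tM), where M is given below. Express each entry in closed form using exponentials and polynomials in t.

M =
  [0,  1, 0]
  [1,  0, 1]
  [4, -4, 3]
e^{tM} =
  [t^2*exp(t) - t*exp(t) + exp(t), -t^2*exp(t) + t*exp(t), t^2*exp(t)/2]
  [t^2*exp(t) + t*exp(t), -t^2*exp(t) - t*exp(t) + exp(t), t^2*exp(t)/2 + t*exp(t)]
  [4*t*exp(t), -4*t*exp(t), 2*t*exp(t) + exp(t)]

Strategy: write M = P · J · P⁻¹ where J is a Jordan canonical form, so e^{tM} = P · e^{tJ} · P⁻¹, and e^{tJ} can be computed block-by-block.

M has Jordan form
J =
  [1, 1, 0]
  [0, 1, 1]
  [0, 0, 1]
(up to reordering of blocks).

Per-block formulas:
  For a 3×3 Jordan block J_3(1): exp(t · J_3(1)) = e^(1t)·(I + t·N + (t^2/2)·N^2), where N is the 3×3 nilpotent shift.

After assembling e^{tJ} and conjugating by P, we get:

e^{tM} =
  [t^2*exp(t) - t*exp(t) + exp(t), -t^2*exp(t) + t*exp(t), t^2*exp(t)/2]
  [t^2*exp(t) + t*exp(t), -t^2*exp(t) - t*exp(t) + exp(t), t^2*exp(t)/2 + t*exp(t)]
  [4*t*exp(t), -4*t*exp(t), 2*t*exp(t) + exp(t)]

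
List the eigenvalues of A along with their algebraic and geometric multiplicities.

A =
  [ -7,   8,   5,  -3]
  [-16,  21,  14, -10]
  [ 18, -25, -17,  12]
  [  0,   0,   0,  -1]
λ = -1: alg = 4, geom = 2

Step 1 — factor the characteristic polynomial to read off the algebraic multiplicities:
  χ_A(x) = (x + 1)^4

Step 2 — compute geometric multiplicities via the rank-nullity identity g(λ) = n − rank(A − λI):
  rank(A − (-1)·I) = 2, so dim ker(A − (-1)·I) = n − 2 = 2

Summary:
  λ = -1: algebraic multiplicity = 4, geometric multiplicity = 2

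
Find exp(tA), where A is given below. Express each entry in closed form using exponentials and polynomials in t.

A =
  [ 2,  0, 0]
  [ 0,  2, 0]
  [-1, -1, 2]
e^{tA} =
  [exp(2*t), 0, 0]
  [0, exp(2*t), 0]
  [-t*exp(2*t), -t*exp(2*t), exp(2*t)]

Strategy: write A = P · J · P⁻¹ where J is a Jordan canonical form, so e^{tA} = P · e^{tJ} · P⁻¹, and e^{tJ} can be computed block-by-block.

A has Jordan form
J =
  [2, 1, 0]
  [0, 2, 0]
  [0, 0, 2]
(up to reordering of blocks).

Per-block formulas:
  For a 1×1 block at λ = 2: exp(t · [2]) = [e^(2t)].
  For a 2×2 Jordan block J_2(2): exp(t · J_2(2)) = e^(2t)·(I + t·N), where N is the 2×2 nilpotent shift.

After assembling e^{tJ} and conjugating by P, we get:

e^{tA} =
  [exp(2*t), 0, 0]
  [0, exp(2*t), 0]
  [-t*exp(2*t), -t*exp(2*t), exp(2*t)]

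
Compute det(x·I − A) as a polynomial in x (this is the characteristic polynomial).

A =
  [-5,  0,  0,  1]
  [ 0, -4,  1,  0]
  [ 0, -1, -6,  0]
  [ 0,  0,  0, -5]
x^4 + 20*x^3 + 150*x^2 + 500*x + 625

Expanding det(x·I − A) (e.g. by cofactor expansion or by noting that A is similar to its Jordan form J, which has the same characteristic polynomial as A) gives
  χ_A(x) = x^4 + 20*x^3 + 150*x^2 + 500*x + 625
which factors as (x + 5)^4. The eigenvalues (with algebraic multiplicities) are λ = -5 with multiplicity 4.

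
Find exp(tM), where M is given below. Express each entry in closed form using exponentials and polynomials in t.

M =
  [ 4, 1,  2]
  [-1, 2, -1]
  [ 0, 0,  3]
e^{tM} =
  [t*exp(3*t) + exp(3*t), t*exp(3*t), t^2*exp(3*t)/2 + 2*t*exp(3*t)]
  [-t*exp(3*t), -t*exp(3*t) + exp(3*t), -t^2*exp(3*t)/2 - t*exp(3*t)]
  [0, 0, exp(3*t)]

Strategy: write M = P · J · P⁻¹ where J is a Jordan canonical form, so e^{tM} = P · e^{tJ} · P⁻¹, and e^{tJ} can be computed block-by-block.

M has Jordan form
J =
  [3, 1, 0]
  [0, 3, 1]
  [0, 0, 3]
(up to reordering of blocks).

Per-block formulas:
  For a 3×3 Jordan block J_3(3): exp(t · J_3(3)) = e^(3t)·(I + t·N + (t^2/2)·N^2), where N is the 3×3 nilpotent shift.

After assembling e^{tJ} and conjugating by P, we get:

e^{tM} =
  [t*exp(3*t) + exp(3*t), t*exp(3*t), t^2*exp(3*t)/2 + 2*t*exp(3*t)]
  [-t*exp(3*t), -t*exp(3*t) + exp(3*t), -t^2*exp(3*t)/2 - t*exp(3*t)]
  [0, 0, exp(3*t)]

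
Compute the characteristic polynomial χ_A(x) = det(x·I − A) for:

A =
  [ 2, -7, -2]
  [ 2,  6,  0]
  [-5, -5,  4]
x^3 - 12*x^2 + 48*x - 64

Expanding det(x·I − A) (e.g. by cofactor expansion or by noting that A is similar to its Jordan form J, which has the same characteristic polynomial as A) gives
  χ_A(x) = x^3 - 12*x^2 + 48*x - 64
which factors as (x - 4)^3. The eigenvalues (with algebraic multiplicities) are λ = 4 with multiplicity 3.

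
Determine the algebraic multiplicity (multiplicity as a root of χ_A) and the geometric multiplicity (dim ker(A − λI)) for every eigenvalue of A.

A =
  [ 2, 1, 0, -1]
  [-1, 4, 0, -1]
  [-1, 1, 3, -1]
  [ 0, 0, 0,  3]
λ = 3: alg = 4, geom = 3

Step 1 — factor the characteristic polynomial to read off the algebraic multiplicities:
  χ_A(x) = (x - 3)^4

Step 2 — compute geometric multiplicities via the rank-nullity identity g(λ) = n − rank(A − λI):
  rank(A − (3)·I) = 1, so dim ker(A − (3)·I) = n − 1 = 3

Summary:
  λ = 3: algebraic multiplicity = 4, geometric multiplicity = 3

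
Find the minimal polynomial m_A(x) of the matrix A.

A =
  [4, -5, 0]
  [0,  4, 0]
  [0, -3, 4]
x^2 - 8*x + 16

The characteristic polynomial is χ_A(x) = (x - 4)^3, so the eigenvalues are known. The minimal polynomial is
  m_A(x) = Π_λ (x − λ)^{k_λ}
where k_λ is the size of the *largest* Jordan block for λ (equivalently, the smallest k with (A − λI)^k v = 0 for every generalised eigenvector v of λ).

  λ = 4: largest Jordan block has size 2, contributing (x − 4)^2

So m_A(x) = (x - 4)^2 = x^2 - 8*x + 16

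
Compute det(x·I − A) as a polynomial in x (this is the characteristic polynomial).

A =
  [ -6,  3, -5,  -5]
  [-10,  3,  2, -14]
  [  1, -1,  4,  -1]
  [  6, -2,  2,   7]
x^4 - 8*x^3 + 18*x^2 - 16*x + 5

Expanding det(x·I − A) (e.g. by cofactor expansion or by noting that A is similar to its Jordan form J, which has the same characteristic polynomial as A) gives
  χ_A(x) = x^4 - 8*x^3 + 18*x^2 - 16*x + 5
which factors as (x - 5)*(x - 1)^3. The eigenvalues (with algebraic multiplicities) are λ = 1 with multiplicity 3, λ = 5 with multiplicity 1.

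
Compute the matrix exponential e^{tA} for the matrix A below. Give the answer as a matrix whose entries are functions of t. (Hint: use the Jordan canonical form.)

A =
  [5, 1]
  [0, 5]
e^{tA} =
  [exp(5*t), t*exp(5*t)]
  [0, exp(5*t)]

Strategy: write A = P · J · P⁻¹ where J is a Jordan canonical form, so e^{tA} = P · e^{tJ} · P⁻¹, and e^{tJ} can be computed block-by-block.

A has Jordan form
J =
  [5, 1]
  [0, 5]
(up to reordering of blocks).

Per-block formulas:
  For a 2×2 Jordan block J_2(5): exp(t · J_2(5)) = e^(5t)·(I + t·N), where N is the 2×2 nilpotent shift.

After assembling e^{tJ} and conjugating by P, we get:

e^{tA} =
  [exp(5*t), t*exp(5*t)]
  [0, exp(5*t)]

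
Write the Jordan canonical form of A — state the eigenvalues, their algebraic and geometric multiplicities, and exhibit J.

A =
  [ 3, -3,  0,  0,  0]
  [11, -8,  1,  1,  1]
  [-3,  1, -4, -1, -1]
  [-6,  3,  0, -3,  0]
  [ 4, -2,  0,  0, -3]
J_3(-3) ⊕ J_1(-3) ⊕ J_1(-3)

The characteristic polynomial is
  det(x·I − A) = x^5 + 15*x^4 + 90*x^3 + 270*x^2 + 405*x + 243 = (x + 3)^5

Eigenvalues and multiplicities (the geometric multiplicity of λ is n − rank(A − λI), which equals the number of Jordan blocks for λ):
  λ = -3: algebraic multiplicity = 5, geometric multiplicity = 3

Determining the block sizes for each eigenvalue:
  λ = -3: with am = 5 and gm = 3, the partition is not yet determined (e.g. several partitions of 5 into 3 parts exist). Let N = A − (-3)·I. Computing rank(N^1) = 2, rank(N^2) = 1, rank(N^3) = 0; the number of blocks of size ≥ j is rank(N^{j−1}) − rank(N^j), giving [3, 1, 1]. So we have 1 block(s) of size 3, 2 block(s) of size 1 → block sizes [3, 1, 1]

Assembling the blocks gives a Jordan form
J =
  [-3,  1,  0,  0,  0]
  [ 0, -3,  1,  0,  0]
  [ 0,  0, -3,  0,  0]
  [ 0,  0,  0, -3,  0]
  [ 0,  0,  0,  0, -3]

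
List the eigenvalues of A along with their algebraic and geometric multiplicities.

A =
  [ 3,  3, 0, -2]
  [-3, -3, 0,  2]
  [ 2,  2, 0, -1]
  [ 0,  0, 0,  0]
λ = 0: alg = 4, geom = 2

Step 1 — factor the characteristic polynomial to read off the algebraic multiplicities:
  χ_A(x) = x^4

Step 2 — compute geometric multiplicities via the rank-nullity identity g(λ) = n − rank(A − λI):
  rank(A − (0)·I) = 2, so dim ker(A − (0)·I) = n − 2 = 2

Summary:
  λ = 0: algebraic multiplicity = 4, geometric multiplicity = 2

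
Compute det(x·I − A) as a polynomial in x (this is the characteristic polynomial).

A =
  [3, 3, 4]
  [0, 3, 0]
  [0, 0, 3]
x^3 - 9*x^2 + 27*x - 27

Expanding det(x·I − A) (e.g. by cofactor expansion or by noting that A is similar to its Jordan form J, which has the same characteristic polynomial as A) gives
  χ_A(x) = x^3 - 9*x^2 + 27*x - 27
which factors as (x - 3)^3. The eigenvalues (with algebraic multiplicities) are λ = 3 with multiplicity 3.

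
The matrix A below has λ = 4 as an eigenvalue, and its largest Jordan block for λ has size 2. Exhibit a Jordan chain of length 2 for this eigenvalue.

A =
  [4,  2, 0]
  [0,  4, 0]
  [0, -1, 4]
A Jordan chain for λ = 4 of length 2:
v_1 = (2, 0, -1)ᵀ
v_2 = (0, 1, 0)ᵀ

Let N = A − (4)·I. We want v_2 with N^2 v_2 = 0 but N^1 v_2 ≠ 0; then v_{j-1} := N · v_j for j = 2, …, 2.

Pick v_2 = (0, 1, 0)ᵀ.
Then v_1 = N · v_2 = (2, 0, -1)ᵀ.

Sanity check: (A − (4)·I) v_1 = (0, 0, 0)ᵀ = 0. ✓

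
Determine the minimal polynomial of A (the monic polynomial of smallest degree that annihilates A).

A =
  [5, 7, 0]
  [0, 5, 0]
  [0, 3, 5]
x^2 - 10*x + 25

The characteristic polynomial is χ_A(x) = (x - 5)^3, so the eigenvalues are known. The minimal polynomial is
  m_A(x) = Π_λ (x − λ)^{k_λ}
where k_λ is the size of the *largest* Jordan block for λ (equivalently, the smallest k with (A − λI)^k v = 0 for every generalised eigenvector v of λ).

  λ = 5: largest Jordan block has size 2, contributing (x − 5)^2

So m_A(x) = (x - 5)^2 = x^2 - 10*x + 25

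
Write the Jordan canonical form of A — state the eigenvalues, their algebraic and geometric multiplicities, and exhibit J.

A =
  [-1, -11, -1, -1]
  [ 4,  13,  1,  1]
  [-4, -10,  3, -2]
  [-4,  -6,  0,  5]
J_3(5) ⊕ J_1(5)

The characteristic polynomial is
  det(x·I − A) = x^4 - 20*x^3 + 150*x^2 - 500*x + 625 = (x - 5)^4

Eigenvalues and multiplicities (the geometric multiplicity of λ is n − rank(A − λI), which equals the number of Jordan blocks for λ):
  λ = 5: algebraic multiplicity = 4, geometric multiplicity = 2

Determining the block sizes for each eigenvalue:
  λ = 5: with am = 4 and gm = 2, the partition is not yet determined (e.g. several partitions of 4 into 2 parts exist). Let N = A − (5)·I. Computing rank(N^1) = 2, rank(N^2) = 1, rank(N^3) = 0; the number of blocks of size ≥ j is rank(N^{j−1}) − rank(N^j), giving [2, 1, 1]. So we have 1 block(s) of size 3, 1 block(s) of size 1 → block sizes [3, 1]

Assembling the blocks gives a Jordan form
J =
  [5, 1, 0, 0]
  [0, 5, 1, 0]
  [0, 0, 5, 0]
  [0, 0, 0, 5]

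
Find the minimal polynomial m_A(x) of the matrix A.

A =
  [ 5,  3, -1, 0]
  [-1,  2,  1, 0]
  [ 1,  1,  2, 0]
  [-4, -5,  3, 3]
x^3 - 9*x^2 + 27*x - 27

The characteristic polynomial is χ_A(x) = (x - 3)^4, so the eigenvalues are known. The minimal polynomial is
  m_A(x) = Π_λ (x − λ)^{k_λ}
where k_λ is the size of the *largest* Jordan block for λ (equivalently, the smallest k with (A − λI)^k v = 0 for every generalised eigenvector v of λ).

  λ = 3: largest Jordan block has size 3, contributing (x − 3)^3

So m_A(x) = (x - 3)^3 = x^3 - 9*x^2 + 27*x - 27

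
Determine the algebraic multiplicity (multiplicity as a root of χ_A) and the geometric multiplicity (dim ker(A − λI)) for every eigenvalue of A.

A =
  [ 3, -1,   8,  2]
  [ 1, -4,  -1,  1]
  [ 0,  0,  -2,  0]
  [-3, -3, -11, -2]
λ = -2: alg = 3, geom = 1; λ = 1: alg = 1, geom = 1

Step 1 — factor the characteristic polynomial to read off the algebraic multiplicities:
  χ_A(x) = (x - 1)*(x + 2)^3

Step 2 — compute geometric multiplicities via the rank-nullity identity g(λ) = n − rank(A − λI):
  rank(A − (-2)·I) = 3, so dim ker(A − (-2)·I) = n − 3 = 1
  rank(A − (1)·I) = 3, so dim ker(A − (1)·I) = n − 3 = 1

Summary:
  λ = -2: algebraic multiplicity = 3, geometric multiplicity = 1
  λ = 1: algebraic multiplicity = 1, geometric multiplicity = 1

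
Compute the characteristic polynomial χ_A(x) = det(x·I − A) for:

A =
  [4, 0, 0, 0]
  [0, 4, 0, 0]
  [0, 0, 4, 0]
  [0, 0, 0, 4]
x^4 - 16*x^3 + 96*x^2 - 256*x + 256

Expanding det(x·I − A) (e.g. by cofactor expansion or by noting that A is similar to its Jordan form J, which has the same characteristic polynomial as A) gives
  χ_A(x) = x^4 - 16*x^3 + 96*x^2 - 256*x + 256
which factors as (x - 4)^4. The eigenvalues (with algebraic multiplicities) are λ = 4 with multiplicity 4.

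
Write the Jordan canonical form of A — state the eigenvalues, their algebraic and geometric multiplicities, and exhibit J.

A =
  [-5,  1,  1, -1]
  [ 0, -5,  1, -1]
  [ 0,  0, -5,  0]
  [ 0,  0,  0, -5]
J_3(-5) ⊕ J_1(-5)

The characteristic polynomial is
  det(x·I − A) = x^4 + 20*x^3 + 150*x^2 + 500*x + 625 = (x + 5)^4

Eigenvalues and multiplicities (the geometric multiplicity of λ is n − rank(A − λI), which equals the number of Jordan blocks for λ):
  λ = -5: algebraic multiplicity = 4, geometric multiplicity = 2

Determining the block sizes for each eigenvalue:
  λ = -5: with am = 4 and gm = 2, the partition is not yet determined (e.g. several partitions of 4 into 2 parts exist). Let N = A − (-5)·I. Computing rank(N^1) = 2, rank(N^2) = 1, rank(N^3) = 0; the number of blocks of size ≥ j is rank(N^{j−1}) − rank(N^j), giving [2, 1, 1]. So we have 1 block(s) of size 3, 1 block(s) of size 1 → block sizes [3, 1]

Assembling the blocks gives a Jordan form
J =
  [-5,  1,  0,  0]
  [ 0, -5,  1,  0]
  [ 0,  0, -5,  0]
  [ 0,  0,  0, -5]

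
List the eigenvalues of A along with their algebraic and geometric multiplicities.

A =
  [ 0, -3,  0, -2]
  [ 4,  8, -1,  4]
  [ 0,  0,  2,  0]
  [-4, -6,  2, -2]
λ = 2: alg = 4, geom = 2

Step 1 — factor the characteristic polynomial to read off the algebraic multiplicities:
  χ_A(x) = (x - 2)^4

Step 2 — compute geometric multiplicities via the rank-nullity identity g(λ) = n − rank(A − λI):
  rank(A − (2)·I) = 2, so dim ker(A − (2)·I) = n − 2 = 2

Summary:
  λ = 2: algebraic multiplicity = 4, geometric multiplicity = 2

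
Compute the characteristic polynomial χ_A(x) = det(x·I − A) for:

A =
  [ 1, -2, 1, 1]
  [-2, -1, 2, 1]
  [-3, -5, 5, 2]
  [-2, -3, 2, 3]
x^4 - 8*x^3 + 24*x^2 - 32*x + 16

Expanding det(x·I − A) (e.g. by cofactor expansion or by noting that A is similar to its Jordan form J, which has the same characteristic polynomial as A) gives
  χ_A(x) = x^4 - 8*x^3 + 24*x^2 - 32*x + 16
which factors as (x - 2)^4. The eigenvalues (with algebraic multiplicities) are λ = 2 with multiplicity 4.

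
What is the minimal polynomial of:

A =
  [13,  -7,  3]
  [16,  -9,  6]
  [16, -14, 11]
x^2 - 10*x + 25

The characteristic polynomial is χ_A(x) = (x - 5)^3, so the eigenvalues are known. The minimal polynomial is
  m_A(x) = Π_λ (x − λ)^{k_λ}
where k_λ is the size of the *largest* Jordan block for λ (equivalently, the smallest k with (A − λI)^k v = 0 for every generalised eigenvector v of λ).

  λ = 5: largest Jordan block has size 2, contributing (x − 5)^2

So m_A(x) = (x - 5)^2 = x^2 - 10*x + 25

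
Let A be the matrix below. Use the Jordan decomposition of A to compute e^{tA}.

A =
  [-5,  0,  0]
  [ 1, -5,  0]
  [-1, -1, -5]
e^{tA} =
  [exp(-5*t), 0, 0]
  [t*exp(-5*t), exp(-5*t), 0]
  [-t^2*exp(-5*t)/2 - t*exp(-5*t), -t*exp(-5*t), exp(-5*t)]

Strategy: write A = P · J · P⁻¹ where J is a Jordan canonical form, so e^{tA} = P · e^{tJ} · P⁻¹, and e^{tJ} can be computed block-by-block.

A has Jordan form
J =
  [-5,  1,  0]
  [ 0, -5,  1]
  [ 0,  0, -5]
(up to reordering of blocks).

Per-block formulas:
  For a 3×3 Jordan block J_3(-5): exp(t · J_3(-5)) = e^(-5t)·(I + t·N + (t^2/2)·N^2), where N is the 3×3 nilpotent shift.

After assembling e^{tJ} and conjugating by P, we get:

e^{tA} =
  [exp(-5*t), 0, 0]
  [t*exp(-5*t), exp(-5*t), 0]
  [-t^2*exp(-5*t)/2 - t*exp(-5*t), -t*exp(-5*t), exp(-5*t)]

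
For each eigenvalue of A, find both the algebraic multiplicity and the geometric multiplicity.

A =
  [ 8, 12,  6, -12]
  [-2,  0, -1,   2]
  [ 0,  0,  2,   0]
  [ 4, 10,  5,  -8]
λ = -4: alg = 1, geom = 1; λ = 2: alg = 3, geom = 2

Step 1 — factor the characteristic polynomial to read off the algebraic multiplicities:
  χ_A(x) = (x - 2)^3*(x + 4)

Step 2 — compute geometric multiplicities via the rank-nullity identity g(λ) = n − rank(A − λI):
  rank(A − (-4)·I) = 3, so dim ker(A − (-4)·I) = n − 3 = 1
  rank(A − (2)·I) = 2, so dim ker(A − (2)·I) = n − 2 = 2

Summary:
  λ = -4: algebraic multiplicity = 1, geometric multiplicity = 1
  λ = 2: algebraic multiplicity = 3, geometric multiplicity = 2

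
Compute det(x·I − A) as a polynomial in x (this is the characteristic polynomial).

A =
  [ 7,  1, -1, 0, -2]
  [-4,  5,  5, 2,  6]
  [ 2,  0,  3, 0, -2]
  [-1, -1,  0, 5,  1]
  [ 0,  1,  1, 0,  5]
x^5 - 25*x^4 + 250*x^3 - 1250*x^2 + 3125*x - 3125

Expanding det(x·I − A) (e.g. by cofactor expansion or by noting that A is similar to its Jordan form J, which has the same characteristic polynomial as A) gives
  χ_A(x) = x^5 - 25*x^4 + 250*x^3 - 1250*x^2 + 3125*x - 3125
which factors as (x - 5)^5. The eigenvalues (with algebraic multiplicities) are λ = 5 with multiplicity 5.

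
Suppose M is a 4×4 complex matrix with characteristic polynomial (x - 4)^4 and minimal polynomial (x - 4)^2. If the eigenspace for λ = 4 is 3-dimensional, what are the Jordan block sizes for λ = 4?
Block sizes for λ = 4: [2, 1, 1]

Step 1 — from the characteristic polynomial, algebraic multiplicity of λ = 4 is 4. From dim ker(M − (4)·I) = 3, there are exactly 3 Jordan blocks for λ = 4.
Step 2 — from the minimal polynomial, the factor (x − 4)^2 tells us the largest block for λ = 4 has size 2.
Step 3 — with total size 4, 3 blocks, and largest block 2, the block sizes (in nonincreasing order) are [2, 1, 1].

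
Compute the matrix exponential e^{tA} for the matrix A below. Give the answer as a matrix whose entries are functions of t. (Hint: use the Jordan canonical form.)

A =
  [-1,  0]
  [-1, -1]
e^{tA} =
  [exp(-t), 0]
  [-t*exp(-t), exp(-t)]

Strategy: write A = P · J · P⁻¹ where J is a Jordan canonical form, so e^{tA} = P · e^{tJ} · P⁻¹, and e^{tJ} can be computed block-by-block.

A has Jordan form
J =
  [-1,  1]
  [ 0, -1]
(up to reordering of blocks).

Per-block formulas:
  For a 2×2 Jordan block J_2(-1): exp(t · J_2(-1)) = e^(-1t)·(I + t·N), where N is the 2×2 nilpotent shift.

After assembling e^{tJ} and conjugating by P, we get:

e^{tA} =
  [exp(-t), 0]
  [-t*exp(-t), exp(-t)]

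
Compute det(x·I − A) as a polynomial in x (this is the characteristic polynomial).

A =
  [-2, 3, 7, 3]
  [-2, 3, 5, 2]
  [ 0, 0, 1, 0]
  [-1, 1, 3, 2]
x^4 - 4*x^3 + 6*x^2 - 4*x + 1

Expanding det(x·I − A) (e.g. by cofactor expansion or by noting that A is similar to its Jordan form J, which has the same characteristic polynomial as A) gives
  χ_A(x) = x^4 - 4*x^3 + 6*x^2 - 4*x + 1
which factors as (x - 1)^4. The eigenvalues (with algebraic multiplicities) are λ = 1 with multiplicity 4.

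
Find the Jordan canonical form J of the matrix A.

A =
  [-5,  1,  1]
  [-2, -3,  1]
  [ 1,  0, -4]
J_3(-4)

The characteristic polynomial is
  det(x·I − A) = x^3 + 12*x^2 + 48*x + 64 = (x + 4)^3

Eigenvalues and multiplicities (the geometric multiplicity of λ is n − rank(A − λI), which equals the number of Jordan blocks for λ):
  λ = -4: algebraic multiplicity = 3, geometric multiplicity = 1

Determining the block sizes for each eigenvalue:
  λ = -4: one block (gm = 1), so the single block has size am = 3 → block sizes [3]

Assembling the blocks gives a Jordan form
J =
  [-4,  1,  0]
  [ 0, -4,  1]
  [ 0,  0, -4]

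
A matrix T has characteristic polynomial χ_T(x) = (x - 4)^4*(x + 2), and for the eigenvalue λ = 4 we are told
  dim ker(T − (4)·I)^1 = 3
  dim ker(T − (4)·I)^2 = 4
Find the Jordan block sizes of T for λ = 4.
Block sizes for λ = 4: [2, 1, 1]

From the dimensions of kernels of powers, the number of Jordan blocks of size at least j is d_j − d_{j−1} where d_j = dim ker(N^j) (with d_0 = 0). Computing the differences gives [3, 1].
The number of blocks of size exactly k is (#blocks of size ≥ k) − (#blocks of size ≥ k + 1), so the partition is: 2 block(s) of size 1, 1 block(s) of size 2.
In nonincreasing order the block sizes are [2, 1, 1].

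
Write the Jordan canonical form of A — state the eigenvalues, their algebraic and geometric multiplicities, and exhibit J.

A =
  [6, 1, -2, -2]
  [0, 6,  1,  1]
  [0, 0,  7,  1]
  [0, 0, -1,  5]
J_3(6) ⊕ J_1(6)

The characteristic polynomial is
  det(x·I − A) = x^4 - 24*x^3 + 216*x^2 - 864*x + 1296 = (x - 6)^4

Eigenvalues and multiplicities (the geometric multiplicity of λ is n − rank(A − λI), which equals the number of Jordan blocks for λ):
  λ = 6: algebraic multiplicity = 4, geometric multiplicity = 2

Determining the block sizes for each eigenvalue:
  λ = 6: with am = 4 and gm = 2, the partition is not yet determined (e.g. several partitions of 4 into 2 parts exist). Let N = A − (6)·I. Computing rank(N^1) = 2, rank(N^2) = 1, rank(N^3) = 0; the number of blocks of size ≥ j is rank(N^{j−1}) − rank(N^j), giving [2, 1, 1]. So we have 1 block(s) of size 3, 1 block(s) of size 1 → block sizes [3, 1]

Assembling the blocks gives a Jordan form
J =
  [6, 1, 0, 0]
  [0, 6, 1, 0]
  [0, 0, 6, 0]
  [0, 0, 0, 6]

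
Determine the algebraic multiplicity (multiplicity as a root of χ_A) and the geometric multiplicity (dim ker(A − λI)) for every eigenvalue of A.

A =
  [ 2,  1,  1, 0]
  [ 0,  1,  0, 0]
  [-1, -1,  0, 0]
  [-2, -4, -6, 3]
λ = 1: alg = 3, geom = 2; λ = 3: alg = 1, geom = 1

Step 1 — factor the characteristic polynomial to read off the algebraic multiplicities:
  χ_A(x) = (x - 3)*(x - 1)^3

Step 2 — compute geometric multiplicities via the rank-nullity identity g(λ) = n − rank(A − λI):
  rank(A − (1)·I) = 2, so dim ker(A − (1)·I) = n − 2 = 2
  rank(A − (3)·I) = 3, so dim ker(A − (3)·I) = n − 3 = 1

Summary:
  λ = 1: algebraic multiplicity = 3, geometric multiplicity = 2
  λ = 3: algebraic multiplicity = 1, geometric multiplicity = 1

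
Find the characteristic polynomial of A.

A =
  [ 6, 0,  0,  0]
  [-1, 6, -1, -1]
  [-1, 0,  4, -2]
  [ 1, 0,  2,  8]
x^4 - 24*x^3 + 216*x^2 - 864*x + 1296

Expanding det(x·I − A) (e.g. by cofactor expansion or by noting that A is similar to its Jordan form J, which has the same characteristic polynomial as A) gives
  χ_A(x) = x^4 - 24*x^3 + 216*x^2 - 864*x + 1296
which factors as (x - 6)^4. The eigenvalues (with algebraic multiplicities) are λ = 6 with multiplicity 4.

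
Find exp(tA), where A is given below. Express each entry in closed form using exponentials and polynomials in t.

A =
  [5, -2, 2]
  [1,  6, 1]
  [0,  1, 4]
e^{tA} =
  [-t^2*exp(5*t) + exp(5*t), -2*t*exp(5*t), -2*t^2*exp(5*t) + 2*t*exp(5*t)]
  [t^2*exp(5*t)/2 + t*exp(5*t), t*exp(5*t) + exp(5*t), t^2*exp(5*t) + t*exp(5*t)]
  [t^2*exp(5*t)/2, t*exp(5*t), t^2*exp(5*t) - t*exp(5*t) + exp(5*t)]

Strategy: write A = P · J · P⁻¹ where J is a Jordan canonical form, so e^{tA} = P · e^{tJ} · P⁻¹, and e^{tJ} can be computed block-by-block.

A has Jordan form
J =
  [5, 1, 0]
  [0, 5, 1]
  [0, 0, 5]
(up to reordering of blocks).

Per-block formulas:
  For a 3×3 Jordan block J_3(5): exp(t · J_3(5)) = e^(5t)·(I + t·N + (t^2/2)·N^2), where N is the 3×3 nilpotent shift.

After assembling e^{tJ} and conjugating by P, we get:

e^{tA} =
  [-t^2*exp(5*t) + exp(5*t), -2*t*exp(5*t), -2*t^2*exp(5*t) + 2*t*exp(5*t)]
  [t^2*exp(5*t)/2 + t*exp(5*t), t*exp(5*t) + exp(5*t), t^2*exp(5*t) + t*exp(5*t)]
  [t^2*exp(5*t)/2, t*exp(5*t), t^2*exp(5*t) - t*exp(5*t) + exp(5*t)]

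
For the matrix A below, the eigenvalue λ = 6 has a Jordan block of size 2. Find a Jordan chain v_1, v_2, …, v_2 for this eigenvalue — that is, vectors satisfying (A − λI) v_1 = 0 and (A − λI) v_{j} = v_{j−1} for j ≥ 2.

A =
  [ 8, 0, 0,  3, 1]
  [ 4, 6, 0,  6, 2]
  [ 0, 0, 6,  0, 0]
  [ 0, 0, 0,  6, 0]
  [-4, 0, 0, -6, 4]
A Jordan chain for λ = 6 of length 2:
v_1 = (2, 4, 0, 0, -4)ᵀ
v_2 = (1, 0, 0, 0, 0)ᵀ

Let N = A − (6)·I. We want v_2 with N^2 v_2 = 0 but N^1 v_2 ≠ 0; then v_{j-1} := N · v_j for j = 2, …, 2.

Pick v_2 = (1, 0, 0, 0, 0)ᵀ.
Then v_1 = N · v_2 = (2, 4, 0, 0, -4)ᵀ.

Sanity check: (A − (6)·I) v_1 = (0, 0, 0, 0, 0)ᵀ = 0. ✓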